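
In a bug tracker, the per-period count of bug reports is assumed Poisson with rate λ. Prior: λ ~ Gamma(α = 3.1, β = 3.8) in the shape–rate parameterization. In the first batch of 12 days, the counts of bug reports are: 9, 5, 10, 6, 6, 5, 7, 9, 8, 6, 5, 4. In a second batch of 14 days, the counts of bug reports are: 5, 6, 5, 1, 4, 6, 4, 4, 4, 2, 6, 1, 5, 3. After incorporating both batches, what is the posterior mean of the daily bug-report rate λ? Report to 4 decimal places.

With a Gamma(shape α, rate β) prior, the Poisson likelihood is conjugate: the posterior is Gamma(α + ΣXᵢ, β + n).
Batch 1: sum of counts S = 80 over n = 12 days.
After batch 1: Gamma(α+S, β+n) = Gamma(3.1+80, 3.8+12) = Gamma(83.1, 15.8).
Batch 2: sum of counts S = 56 over n = 14 days.
After batch 2: Gamma(α+S, β+n) = Gamma(83.1+56, 15.8+14) = Gamma(139.1, 29.8).
Posterior mean = α/β = 139.1/29.8 = 4.6678.

4.6678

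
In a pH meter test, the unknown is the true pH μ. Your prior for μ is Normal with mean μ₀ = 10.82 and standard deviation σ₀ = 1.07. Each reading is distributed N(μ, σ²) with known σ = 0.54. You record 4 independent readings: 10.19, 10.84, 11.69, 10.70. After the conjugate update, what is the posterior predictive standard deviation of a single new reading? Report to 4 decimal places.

For Normal data with known variance σ², a Normal(μ₀, σ₀²) prior on μ is conjugate. Posterior precision = 1/σ₀² + n/σ²; posterior mean is the precision-weighted average of μ₀ and x̄.
σ₀² = 1.07² = 1.1449, σ² = 0.54² = 0.2916; σ² + n·σ₀² = 0.2916 + 4·1.1449 = 4.8712.
Posterior precision = 1/σ₀² + n/σ² = 1/1.1449 + 4/0.2916 = (σ² + n·σ₀²)/(σ₀²σ²) = 4.8712/(1.1449·0.2916); posterior variance σₙ² = σ₀²σ²/(σ² + n·σ₀²) = 1.1449·0.2916/4.8712 = 0.068536.
Predictive variance for one new observation = σₙ² + σ² = 1.1449·0.2916/4.8712 + 0.2916 = σ²·(σ₀² + 4.8712)/4.8712 = 0.2916·6.0161/4.8712 = 0.360136; SD = √(0.2916·6.0161/4.8712) = 0.6001.

0.6001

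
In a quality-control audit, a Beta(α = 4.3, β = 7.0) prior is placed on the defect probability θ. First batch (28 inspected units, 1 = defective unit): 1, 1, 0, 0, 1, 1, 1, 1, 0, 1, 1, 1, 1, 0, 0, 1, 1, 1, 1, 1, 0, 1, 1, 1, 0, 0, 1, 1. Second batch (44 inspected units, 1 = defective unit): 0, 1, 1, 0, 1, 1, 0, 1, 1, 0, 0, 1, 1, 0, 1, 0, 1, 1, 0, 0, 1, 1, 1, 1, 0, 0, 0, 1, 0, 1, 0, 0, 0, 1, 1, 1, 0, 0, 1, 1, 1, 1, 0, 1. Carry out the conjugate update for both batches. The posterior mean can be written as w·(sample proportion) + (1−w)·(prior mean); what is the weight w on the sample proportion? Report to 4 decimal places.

0.8643

The Beta prior is conjugate to a Binomial/Bernoulli likelihood; the update adds successes to α and failures to β.
Total number of inspected units: n = 28 + 44 = 72.
Posterior mean = (α₀+k)/(α₀+β₀+n) = [n/(α₀+β₀+n)]·(k/n) + [(α₀+β₀)/(α₀+β₀+n)]·α₀/(α₀+β₀), so only n and the prior enter the weight.
The weight on the data is w = n/(α₀+β₀+n) = 72/(4.3+7.0+72) = 72/83.3 = 0.8643.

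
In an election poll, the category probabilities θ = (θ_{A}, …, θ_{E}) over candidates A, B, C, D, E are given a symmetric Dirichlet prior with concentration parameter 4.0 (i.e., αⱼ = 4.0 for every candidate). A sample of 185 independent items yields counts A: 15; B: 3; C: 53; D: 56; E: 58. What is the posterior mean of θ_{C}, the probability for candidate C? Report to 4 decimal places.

0.2780

The Dirichlet prior is conjugate to the Multinomial likelihood: each posterior αⱼ = prior αⱼ + observed count nⱼ.
Posterior concentration: (19.0, 7.0, 57.0, 60.0, 62.0), total = 205.0.
E[θ_{C}|data] = α_{C}/Σα = 57.0/205.0 = 0.2780.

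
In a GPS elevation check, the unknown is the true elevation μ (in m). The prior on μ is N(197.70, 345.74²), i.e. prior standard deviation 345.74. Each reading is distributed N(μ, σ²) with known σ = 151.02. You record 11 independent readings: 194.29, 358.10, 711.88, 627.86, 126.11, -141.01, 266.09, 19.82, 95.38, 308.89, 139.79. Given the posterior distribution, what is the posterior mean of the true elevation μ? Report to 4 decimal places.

For Normal data with known variance σ², a Normal(μ₀, σ₀²) prior on μ is conjugate. Posterior precision = 1/σ₀² + n/σ²; posterior mean is the precision-weighted average of μ₀ and x̄.
Σxᵢ = 194.29 + 358.10 + 711.88 + 627.86 + 126.11 + (-141.01) + 266.09 + 19.82 + 95.38 + 308.89 + 139.79 = 2707.2, so n·x̄ = 2707.2.
σ₀² = 345.74² = 119536.1476, σ² = 151.02² = 22807.0404; σ² + n·σ₀² = 22807.0404 + 11·119536.1476 = 1337704.664.
Posterior mean = (μ₀/σ₀² + n·x̄/σ²)/(1/σ₀² + n/σ²) = (σ²·μ₀ + σ₀²·n·x̄)/(σ² + n·σ₀²) = (22807.0404·197.70 + 119536.1476·2707.2)/1337704.664 = 328117210.6698/1337704.664 = 245.2837.

245.2837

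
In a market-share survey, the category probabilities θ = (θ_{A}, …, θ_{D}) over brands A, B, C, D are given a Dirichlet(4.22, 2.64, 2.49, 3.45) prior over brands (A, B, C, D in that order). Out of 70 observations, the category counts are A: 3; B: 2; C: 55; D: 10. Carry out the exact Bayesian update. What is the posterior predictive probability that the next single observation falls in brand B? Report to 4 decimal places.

0.0560

The Dirichlet prior is conjugate to the Multinomial likelihood: each posterior αⱼ = prior αⱼ + observed count nⱼ.
Posterior concentration: (7.22, 4.64, 57.49, 13.45), total = 82.80.
P(next = B | data) = α_{B}/Σα = 0.0560.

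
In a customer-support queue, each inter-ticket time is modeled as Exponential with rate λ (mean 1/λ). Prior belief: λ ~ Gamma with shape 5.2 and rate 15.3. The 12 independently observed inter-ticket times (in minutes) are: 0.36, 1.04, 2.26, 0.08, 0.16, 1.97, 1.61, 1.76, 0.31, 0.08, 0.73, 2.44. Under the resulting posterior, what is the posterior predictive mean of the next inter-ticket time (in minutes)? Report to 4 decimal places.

1.7346

With a Gamma(shape α, rate β) prior on the exponential rate λ, the posterior after n observations with total T = Σxᵢ is Gamma(α+n, β+T).
Sum of observations T = 12.80 minutes; n = 12.
Posterior: Gamma(5.2+12, 15.3+12.80) = Gamma(17.2, 28.10).
The predictive distribution for the next observation is Lomax; its mean is β/(α−1) = 28.10/16.2 = 1.7346.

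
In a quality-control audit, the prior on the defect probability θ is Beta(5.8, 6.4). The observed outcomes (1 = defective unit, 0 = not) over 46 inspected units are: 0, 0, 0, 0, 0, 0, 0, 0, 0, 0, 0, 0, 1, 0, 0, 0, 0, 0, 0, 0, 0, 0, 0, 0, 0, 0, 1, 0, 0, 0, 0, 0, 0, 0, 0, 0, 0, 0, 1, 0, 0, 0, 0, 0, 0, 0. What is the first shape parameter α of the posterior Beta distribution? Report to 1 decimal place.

8.8

The Beta prior is conjugate to a Binomial/Bernoulli likelihood; the update adds successes to α and failures to β.
Posterior: Beta(α+k, β+n−k) = Beta(5.8+3, 6.4+43) = Beta(8.8, 49.4).
Posterior α = 8.8.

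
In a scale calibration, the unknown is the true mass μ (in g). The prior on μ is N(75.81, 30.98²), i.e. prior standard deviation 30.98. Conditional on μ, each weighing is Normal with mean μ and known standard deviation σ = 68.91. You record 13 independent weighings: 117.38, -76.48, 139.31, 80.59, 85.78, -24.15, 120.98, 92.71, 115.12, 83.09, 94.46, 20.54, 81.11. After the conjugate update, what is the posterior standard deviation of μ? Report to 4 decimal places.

For Normal data with known variance σ², a Normal(μ₀, σ₀²) prior on μ is conjugate. Posterior precision = 1/σ₀² + n/σ²; posterior mean is the precision-weighted average of μ₀ and x̄.
σ₀² = 30.98² = 959.7604, σ² = 68.91² = 4748.5881; σ² + n·σ₀² = 4748.5881 + 13·959.7604 = 17225.4733.
Posterior precision = 1/σ₀² + n/σ² = 1/959.7604 + 13/4748.5881 = (σ² + n·σ₀²)/(σ₀²σ²) = 17225.4733/(959.7604·4748.5881); posterior variance σₙ² = σ₀²σ²/(σ² + n·σ₀²) = 959.7604·4748.5881/17225.4733 = 264.579483.
Posterior SD = √σₙ² = √(959.7604·4748.5881/17225.4733) = 16.2659.

16.2659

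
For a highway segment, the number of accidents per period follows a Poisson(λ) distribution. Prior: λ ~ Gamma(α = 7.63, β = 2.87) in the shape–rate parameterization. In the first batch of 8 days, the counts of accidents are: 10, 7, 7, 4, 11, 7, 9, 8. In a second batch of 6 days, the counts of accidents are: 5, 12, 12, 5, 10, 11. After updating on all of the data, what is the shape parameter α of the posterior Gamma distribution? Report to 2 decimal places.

125.63

With a Gamma(shape α, rate β) prior, the Poisson likelihood is conjugate: the posterior is Gamma(α + ΣXᵢ, β + n).
Batch 1: sum of counts S = 63 over n = 8 days.
After batch 1: Gamma(α+S, β+n) = Gamma(7.63+63, 2.87+8) = Gamma(70.63, 10.87).
Batch 2: sum of counts S = 55 over n = 6 days.
After batch 2: Gamma(α+S, β+n) = Gamma(70.63+55, 10.87+6) = Gamma(125.63, 16.87).
Posterior α = 125.63.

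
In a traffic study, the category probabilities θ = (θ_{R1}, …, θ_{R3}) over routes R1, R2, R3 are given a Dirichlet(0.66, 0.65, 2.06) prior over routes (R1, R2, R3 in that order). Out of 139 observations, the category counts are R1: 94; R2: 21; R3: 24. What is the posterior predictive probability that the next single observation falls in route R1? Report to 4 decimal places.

The Dirichlet prior is conjugate to the Multinomial likelihood: each posterior αⱼ = prior αⱼ + observed count nⱼ.
Posterior concentration: (94.66, 21.65, 26.06), total = 142.37.
P(next = R1 | data) = α_{R1}/Σα = 0.6649.

0.6649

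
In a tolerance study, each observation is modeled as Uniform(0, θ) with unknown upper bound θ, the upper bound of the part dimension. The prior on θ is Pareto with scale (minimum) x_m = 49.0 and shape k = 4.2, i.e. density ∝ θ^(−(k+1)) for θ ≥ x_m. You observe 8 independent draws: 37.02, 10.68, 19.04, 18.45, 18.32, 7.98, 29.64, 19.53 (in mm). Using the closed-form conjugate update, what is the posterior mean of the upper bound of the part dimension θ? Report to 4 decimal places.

53.3750

A Pareto(scale x_m, shape k) prior on the upper bound θ of Uniform(0, θ) is conjugate: posterior is Pareto(max(x_m, max xᵢ), k + n).
Sample maximum = 37.02; prior scale x_m = 49.0 → posterior scale = max = 49.00.
Posterior shape = 4.2 + 8 = 12.2.
E[θ|data] = k·x_m/(k−1) = 12.2·49.00/11.2 = 53.3750.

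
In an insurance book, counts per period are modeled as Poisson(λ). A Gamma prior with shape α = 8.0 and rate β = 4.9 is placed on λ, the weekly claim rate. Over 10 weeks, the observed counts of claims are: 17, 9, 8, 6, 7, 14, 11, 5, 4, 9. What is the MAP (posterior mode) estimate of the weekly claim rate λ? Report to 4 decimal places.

With a Gamma(shape α, rate β) prior, the Poisson likelihood is conjugate: the posterior is Gamma(α + ΣXᵢ, β + n).
Sum of counts S = 90 over n = 10 weeks.
Posterior: Gamma(α+S, β+n) = Gamma(8.0+90, 4.9+10) = Gamma(98.0, 14.9).
Mode of Gamma(α,β) for α≥1 is (α−1)/β = 97.0/14.9 = 6.5101.

6.5101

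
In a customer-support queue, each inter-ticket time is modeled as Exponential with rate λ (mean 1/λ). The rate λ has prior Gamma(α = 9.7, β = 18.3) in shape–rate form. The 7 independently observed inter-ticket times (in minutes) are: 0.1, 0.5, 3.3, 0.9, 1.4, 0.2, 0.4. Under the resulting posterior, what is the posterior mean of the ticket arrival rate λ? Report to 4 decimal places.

With a Gamma(shape α, rate β) prior on the exponential rate λ, the posterior after n observations with total T = Σxᵢ is Gamma(α+n, β+T).
Sum of observations T = 6.8 minutes; n = 7.
Posterior: Gamma(9.7+7, 18.3+6.8) = Gamma(16.7, 25.1).
Posterior mean of λ = α/β = 16.7/25.1 = 0.6653.

0.6653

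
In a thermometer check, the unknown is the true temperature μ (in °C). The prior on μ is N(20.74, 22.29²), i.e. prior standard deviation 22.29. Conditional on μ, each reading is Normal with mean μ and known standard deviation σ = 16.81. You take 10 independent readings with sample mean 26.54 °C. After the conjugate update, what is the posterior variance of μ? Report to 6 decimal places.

For Normal data with known variance σ², a Normal(μ₀, σ₀²) prior on μ is conjugate. Posterior precision = 1/σ₀² + n/σ²; posterior mean is the precision-weighted average of μ₀ and x̄.
σ₀² = 22.29² = 496.8441, σ² = 16.81² = 282.5761; σ² + n·σ₀² = 282.5761 + 10·496.8441 = 5251.0171.
Posterior precision = 1/σ₀² + n/σ² = 1/496.8441 + 10/282.5761 = (σ² + n·σ₀²)/(σ₀²σ²) = 5251.0171/(496.8441·282.5761); posterior variance σₙ² = σ₀²σ²/(σ² + n·σ₀²) = 496.8441·282.5761/5251.0171 = 26.736966.

26.736966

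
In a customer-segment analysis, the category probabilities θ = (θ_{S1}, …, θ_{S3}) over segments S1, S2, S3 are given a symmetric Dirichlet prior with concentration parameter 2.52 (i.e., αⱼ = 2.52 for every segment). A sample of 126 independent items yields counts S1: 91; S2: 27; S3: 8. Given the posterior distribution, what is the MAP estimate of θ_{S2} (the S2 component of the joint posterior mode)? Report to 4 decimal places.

The Dirichlet prior is conjugate to the Multinomial likelihood: each posterior αⱼ = prior αⱼ + observed count nⱼ.
Posterior concentration: (93.52, 29.52, 10.52), total = 133.56.
Joint mode component: (α_{S2}−1)/(Σα−K) = 28.52/130.56 = 0.2184.

0.2184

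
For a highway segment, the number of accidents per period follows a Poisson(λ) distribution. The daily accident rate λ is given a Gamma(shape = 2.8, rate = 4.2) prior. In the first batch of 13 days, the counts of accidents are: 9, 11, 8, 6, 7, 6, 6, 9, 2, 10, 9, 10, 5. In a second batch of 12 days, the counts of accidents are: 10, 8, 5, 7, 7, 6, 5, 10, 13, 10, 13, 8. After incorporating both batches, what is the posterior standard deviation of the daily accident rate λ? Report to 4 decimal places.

With a Gamma(shape α, rate β) prior, the Poisson likelihood is conjugate: the posterior is Gamma(α + ΣXᵢ, β + n).
Batch 1: sum of counts S = 98 over n = 13 days.
After batch 1: Gamma(α+S, β+n) = Gamma(2.8+98, 4.2+13) = Gamma(100.8, 17.2).
Batch 2: sum of counts S = 102 over n = 12 days.
After batch 2: Gamma(α+S, β+n) = Gamma(100.8+102, 17.2+12) = Gamma(202.8, 29.2).
SD = √α/β = √202.8/29.2 = 0.4877.

0.4877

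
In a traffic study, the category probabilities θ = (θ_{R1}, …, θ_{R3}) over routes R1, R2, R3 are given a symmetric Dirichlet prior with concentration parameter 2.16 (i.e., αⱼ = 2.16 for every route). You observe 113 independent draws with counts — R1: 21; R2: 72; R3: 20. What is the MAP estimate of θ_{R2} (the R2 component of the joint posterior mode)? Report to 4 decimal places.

0.6281

The Dirichlet prior is conjugate to the Multinomial likelihood: each posterior αⱼ = prior αⱼ + observed count nⱼ.
Posterior concentration: (23.16, 74.16, 22.16), total = 119.48.
Joint mode component: (α_{R2}−1)/(Σα−K) = 73.16/116.48 = 0.6281.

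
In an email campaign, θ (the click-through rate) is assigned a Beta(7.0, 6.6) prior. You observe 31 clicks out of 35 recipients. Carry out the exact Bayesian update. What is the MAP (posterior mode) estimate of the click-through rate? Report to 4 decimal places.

The Beta prior is conjugate to a Binomial/Bernoulli likelihood; the update adds successes to α and failures to β.
Posterior: Beta(α+k, β+n−k) = Beta(7.0+31, 6.6+4) = Beta(38.0, 10.6).
Mode of Beta(a,b) for a,b>1 is (a−1)/(a+b−2) = 37.0/46.6 = 0.7940.

0.7940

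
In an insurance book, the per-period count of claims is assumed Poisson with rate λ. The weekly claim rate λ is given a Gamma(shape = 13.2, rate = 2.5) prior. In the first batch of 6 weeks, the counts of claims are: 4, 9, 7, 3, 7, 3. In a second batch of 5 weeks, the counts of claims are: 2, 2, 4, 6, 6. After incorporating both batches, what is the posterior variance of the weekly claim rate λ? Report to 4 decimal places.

0.3632

With a Gamma(shape α, rate β) prior, the Poisson likelihood is conjugate: the posterior is Gamma(α + ΣXᵢ, β + n).
Batch 1: sum of counts S = 33 over n = 6 weeks.
After batch 1: Gamma(α+S, β+n) = Gamma(13.2+33, 2.5+6) = Gamma(46.2, 8.5).
Batch 2: sum of counts S = 20 over n = 5 weeks.
After batch 2: Gamma(α+S, β+n) = Gamma(46.2+20, 8.5+5) = Gamma(66.2, 13.5).
Var = α/β² = 66.2/13.5² = 0.3632.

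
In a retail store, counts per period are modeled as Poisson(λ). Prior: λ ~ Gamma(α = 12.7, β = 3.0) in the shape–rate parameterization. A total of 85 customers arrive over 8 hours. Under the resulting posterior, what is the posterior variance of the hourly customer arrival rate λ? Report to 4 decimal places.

With a Gamma(shape α, rate β) prior, the Poisson likelihood is conjugate: the posterior is Gamma(α + ΣXᵢ, β + n).
Posterior: Gamma(α+S, β+n) = Gamma(12.7+85, 3.0+8) = Gamma(97.7, 11.0).
Var = α/β² = 97.7/11.0² = 0.8074.

0.8074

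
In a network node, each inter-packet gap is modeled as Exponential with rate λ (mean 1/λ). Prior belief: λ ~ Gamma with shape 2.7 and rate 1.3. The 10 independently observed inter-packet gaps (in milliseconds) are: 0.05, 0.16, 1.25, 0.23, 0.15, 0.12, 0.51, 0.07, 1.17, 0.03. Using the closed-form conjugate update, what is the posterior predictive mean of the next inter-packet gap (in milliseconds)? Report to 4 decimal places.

With a Gamma(shape α, rate β) prior on the exponential rate λ, the posterior after n observations with total T = Σxᵢ is Gamma(α+n, β+T).
Sum of observations T = 3.74 milliseconds; n = 10.
Posterior: Gamma(2.7+10, 1.3+3.74) = Gamma(12.7, 5.04).
The predictive distribution for the next observation is Lomax; its mean is β/(α−1) = 5.04/11.7 = 0.4308.

0.4308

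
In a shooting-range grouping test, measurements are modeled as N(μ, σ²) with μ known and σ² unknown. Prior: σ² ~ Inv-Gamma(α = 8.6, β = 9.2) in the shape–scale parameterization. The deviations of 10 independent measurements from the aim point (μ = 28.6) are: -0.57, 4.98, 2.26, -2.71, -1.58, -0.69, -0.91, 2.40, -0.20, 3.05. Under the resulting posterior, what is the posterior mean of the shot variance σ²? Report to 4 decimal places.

With known mean μ and an Inverse-Gamma(α, β) prior on σ², the Normal likelihood is conjugate: posterior is Inv-Gamma(α + n/2, β + Σ(xᵢ−μ)²/2).
Σ(xᵢ−μ)² = (-0.57)² + (4.98)² + (2.26)² + (-2.71)² + (-1.58)² + (-0.69)² + (-0.91)² + (2.40)² + (-0.20)² + (3.05)² = 56.4801.
Posterior: Inv-Gamma(8.6 + 10/2, 9.2 + 56.4801/2) = Inv-Gamma(13.60, 37.44005).
E[σ²|data] = β/(α−1) = 37.44005/12.60 = 2.9714.

2.9714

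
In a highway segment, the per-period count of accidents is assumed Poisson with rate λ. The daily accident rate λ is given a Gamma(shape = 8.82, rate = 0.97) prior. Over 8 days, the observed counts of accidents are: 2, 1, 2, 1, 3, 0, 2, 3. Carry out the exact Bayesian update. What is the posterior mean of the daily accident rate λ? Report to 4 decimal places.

With a Gamma(shape α, rate β) prior, the Poisson likelihood is conjugate: the posterior is Gamma(α + ΣXᵢ, β + n).
Sum of counts S = 14 over n = 8 days.
Posterior: Gamma(α+S, β+n) = Gamma(8.82+14, 0.97+8) = Gamma(22.82, 8.97).
Posterior mean = α/β = 22.82/8.97 = 2.5440.

2.5440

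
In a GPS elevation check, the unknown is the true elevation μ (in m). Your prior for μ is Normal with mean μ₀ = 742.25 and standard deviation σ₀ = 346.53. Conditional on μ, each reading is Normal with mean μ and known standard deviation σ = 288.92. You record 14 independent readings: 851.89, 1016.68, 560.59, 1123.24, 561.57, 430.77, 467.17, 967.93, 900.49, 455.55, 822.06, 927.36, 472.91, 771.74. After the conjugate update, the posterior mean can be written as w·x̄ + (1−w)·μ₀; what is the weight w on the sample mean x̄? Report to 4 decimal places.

0.9527

For Normal data with known variance σ², a Normal(μ₀, σ₀²) prior on μ is conjugate. Posterior precision = 1/σ₀² + n/σ²; posterior mean is the precision-weighted average of μ₀ and x̄.
σ₀² = 346.53² = 120083.0409, σ² = 288.92² = 83474.7664. Prior precision 1/σ₀² = 1/120083.0409; data precision n/σ² = 14/83474.7664.
w = (n/σ²)/(1/σ₀² + n/σ²) = n·σ₀²/(σ² + n·σ₀²) = 14·120083.0409/(83474.7664 + 14·120083.0409) = 1681162.5726/1764637.339 = 0.9527.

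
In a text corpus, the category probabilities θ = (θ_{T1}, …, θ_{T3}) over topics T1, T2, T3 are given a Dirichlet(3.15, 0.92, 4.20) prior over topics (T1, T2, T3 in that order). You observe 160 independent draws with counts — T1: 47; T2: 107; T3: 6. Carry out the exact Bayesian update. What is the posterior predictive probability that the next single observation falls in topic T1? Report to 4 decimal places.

The Dirichlet prior is conjugate to the Multinomial likelihood: each posterior αⱼ = prior αⱼ + observed count nⱼ.
Posterior concentration: (50.15, 107.92, 10.20), total = 168.27.
P(next = T1 | data) = α_{T1}/Σα = 0.2980.

0.2980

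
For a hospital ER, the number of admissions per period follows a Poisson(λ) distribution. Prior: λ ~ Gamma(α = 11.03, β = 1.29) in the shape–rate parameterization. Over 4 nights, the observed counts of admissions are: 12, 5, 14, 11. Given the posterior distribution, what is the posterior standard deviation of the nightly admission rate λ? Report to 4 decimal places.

With a Gamma(shape α, rate β) prior, the Poisson likelihood is conjugate: the posterior is Gamma(α + ΣXᵢ, β + n).
Sum of counts S = 42 over n = 4 nights.
Posterior: Gamma(α+S, β+n) = Gamma(11.03+42, 1.29+4) = Gamma(53.03, 5.29).
SD = √α/β = √53.03/5.29 = 1.3766.

1.3766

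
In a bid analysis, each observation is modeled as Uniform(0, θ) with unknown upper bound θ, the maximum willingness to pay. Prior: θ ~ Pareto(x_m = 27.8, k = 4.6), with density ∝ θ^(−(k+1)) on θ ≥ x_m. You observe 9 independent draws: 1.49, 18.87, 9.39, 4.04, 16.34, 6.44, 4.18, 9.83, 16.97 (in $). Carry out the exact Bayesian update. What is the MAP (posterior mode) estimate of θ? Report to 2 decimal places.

A Pareto(scale x_m, shape k) prior on the upper bound θ of Uniform(0, θ) is conjugate: posterior is Pareto(max(x_m, max xᵢ), k + n).
Sample maximum = 18.87; prior scale x_m = 27.8 → posterior scale = max = 27.80.
Posterior shape = 4.6 + 9 = 13.6.
The Pareto density is decreasing on [x_m, ∞), so the mode is x_m = 27.80.

27.80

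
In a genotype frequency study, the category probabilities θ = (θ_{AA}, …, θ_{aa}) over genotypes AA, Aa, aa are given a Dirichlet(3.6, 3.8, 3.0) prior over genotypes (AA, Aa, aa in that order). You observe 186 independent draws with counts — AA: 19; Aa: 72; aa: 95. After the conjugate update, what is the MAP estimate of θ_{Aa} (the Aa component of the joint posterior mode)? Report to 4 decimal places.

The Dirichlet prior is conjugate to the Multinomial likelihood: each posterior αⱼ = prior αⱼ + observed count nⱼ.
Posterior concentration: (22.6, 75.8, 98.0), total = 196.4.
Joint mode component: (α_{Aa}−1)/(Σα−K) = 74.8/193.4 = 0.3868.

0.3868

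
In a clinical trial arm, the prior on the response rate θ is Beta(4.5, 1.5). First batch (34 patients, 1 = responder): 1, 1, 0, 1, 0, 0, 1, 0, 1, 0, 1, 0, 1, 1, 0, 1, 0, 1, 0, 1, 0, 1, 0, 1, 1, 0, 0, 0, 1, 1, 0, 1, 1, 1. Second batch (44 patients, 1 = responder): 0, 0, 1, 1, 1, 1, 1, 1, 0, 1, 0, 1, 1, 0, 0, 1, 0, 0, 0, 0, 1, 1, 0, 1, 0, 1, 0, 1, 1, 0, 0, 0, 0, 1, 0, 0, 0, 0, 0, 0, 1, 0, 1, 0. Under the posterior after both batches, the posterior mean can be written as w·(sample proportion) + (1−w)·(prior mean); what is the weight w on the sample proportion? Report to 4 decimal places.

0.9286

The Beta prior is conjugate to a Binomial/Bernoulli likelihood; the update adds successes to α and failures to β.
Total number of patients: n = 34 + 44 = 78.
Posterior mean = (α₀+k)/(α₀+β₀+n) = [n/(α₀+β₀+n)]·(k/n) + [(α₀+β₀)/(α₀+β₀+n)]·α₀/(α₀+β₀), so only n and the prior enter the weight.
The weight on the data is w = n/(α₀+β₀+n) = 78/(4.5+1.5+78) = 78/84.0 = 0.9286.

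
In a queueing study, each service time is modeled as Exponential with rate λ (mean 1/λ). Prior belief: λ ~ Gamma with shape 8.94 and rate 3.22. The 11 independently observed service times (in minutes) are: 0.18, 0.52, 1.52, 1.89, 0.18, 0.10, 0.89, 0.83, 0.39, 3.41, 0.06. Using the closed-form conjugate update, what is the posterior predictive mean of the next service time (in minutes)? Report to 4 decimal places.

With a Gamma(shape α, rate β) prior on the exponential rate λ, the posterior after n observations with total T = Σxᵢ is Gamma(α+n, β+T).
Sum of observations T = 9.97 minutes; n = 11.
Posterior: Gamma(8.94+11, 3.22+9.97) = Gamma(19.94, 13.19).
The predictive distribution for the next observation is Lomax; its mean is β/(α−1) = 13.19/18.94 = 0.6964.

0.6964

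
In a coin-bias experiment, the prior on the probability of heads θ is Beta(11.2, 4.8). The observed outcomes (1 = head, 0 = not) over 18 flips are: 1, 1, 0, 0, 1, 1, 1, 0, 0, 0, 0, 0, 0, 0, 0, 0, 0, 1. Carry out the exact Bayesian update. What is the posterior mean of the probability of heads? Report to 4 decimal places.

The Beta prior is conjugate to a Binomial/Bernoulli likelihood; the update adds successes to α and failures to β.
Posterior: Beta(α+k, β+n−k) = Beta(11.2+6, 4.8+12) = Beta(17.2, 16.8).
Posterior mean = α/(α+β) = 17.2/34.0 = 0.5059.

0.5059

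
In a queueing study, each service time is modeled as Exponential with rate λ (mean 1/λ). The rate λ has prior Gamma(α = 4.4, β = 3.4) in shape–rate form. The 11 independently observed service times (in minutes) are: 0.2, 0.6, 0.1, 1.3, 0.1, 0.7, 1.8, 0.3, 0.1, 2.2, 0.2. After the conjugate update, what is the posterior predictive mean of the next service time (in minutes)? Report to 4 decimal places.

0.7639

With a Gamma(shape α, rate β) prior on the exponential rate λ, the posterior after n observations with total T = Σxᵢ is Gamma(α+n, β+T).
Sum of observations T = 7.6 minutes; n = 11.
Posterior: Gamma(4.4+11, 3.4+7.6) = Gamma(15.4, 11.0).
The predictive distribution for the next observation is Lomax; its mean is β/(α−1) = 11.0/14.4 = 0.7639.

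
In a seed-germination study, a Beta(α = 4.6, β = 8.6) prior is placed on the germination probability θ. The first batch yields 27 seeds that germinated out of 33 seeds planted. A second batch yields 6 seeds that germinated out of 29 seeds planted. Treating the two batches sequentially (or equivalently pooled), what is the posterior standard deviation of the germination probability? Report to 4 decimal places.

The Beta prior is conjugate to a Binomial/Bernoulli likelihood; the update adds successes to α and failures to β.
After batch 1: Beta(4.6+27, 8.6+6) = Beta(31.6, 14.6).
After batch 2: Beta(31.6+6, 14.6+23) = Beta(37.6, 37.6).
Var = αβ/((α+β)²(α+β+1)) = 37.6·37.6/(75.2²·76.2) = 0.00328084; SD = √0.00328084 = 0.0573.

0.0573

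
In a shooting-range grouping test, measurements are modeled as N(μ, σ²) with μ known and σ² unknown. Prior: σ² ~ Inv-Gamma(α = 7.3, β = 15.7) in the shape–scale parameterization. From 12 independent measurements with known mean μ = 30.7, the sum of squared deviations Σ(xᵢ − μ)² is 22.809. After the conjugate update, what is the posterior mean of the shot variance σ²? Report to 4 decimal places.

With known mean μ and an Inverse-Gamma(α, β) prior on σ², the Normal likelihood is conjugate: posterior is Inv-Gamma(α + n/2, β + Σ(xᵢ−μ)²/2).
Posterior: Inv-Gamma(7.3 + 12/2, 15.7 + 22.809/2) = Inv-Gamma(13.30, 27.1045).
E[σ²|data] = β/(α−1) = 27.1045/12.30 = 2.2036.

2.2036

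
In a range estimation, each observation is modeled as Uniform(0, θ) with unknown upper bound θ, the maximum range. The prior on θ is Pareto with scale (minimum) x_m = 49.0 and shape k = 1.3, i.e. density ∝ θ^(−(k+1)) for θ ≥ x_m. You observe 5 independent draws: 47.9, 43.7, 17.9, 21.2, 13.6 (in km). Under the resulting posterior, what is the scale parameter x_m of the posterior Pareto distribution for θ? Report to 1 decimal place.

A Pareto(scale x_m, shape k) prior on the upper bound θ of Uniform(0, θ) is conjugate: posterior is Pareto(max(x_m, max xᵢ), k + n).
Sample maximum = 47.9; prior scale x_m = 49.0 → posterior scale = max = 49.0.
Posterior shape = 1.3 + 5 = 6.3.
Posterior scale x_m = 49.0.

49.0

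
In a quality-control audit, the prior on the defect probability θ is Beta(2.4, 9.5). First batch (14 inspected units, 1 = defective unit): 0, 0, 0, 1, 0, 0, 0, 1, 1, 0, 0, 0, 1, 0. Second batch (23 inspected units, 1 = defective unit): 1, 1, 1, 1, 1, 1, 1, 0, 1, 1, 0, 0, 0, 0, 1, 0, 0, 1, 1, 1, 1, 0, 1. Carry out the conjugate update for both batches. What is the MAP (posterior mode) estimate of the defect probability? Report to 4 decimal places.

0.4350

The Beta prior is conjugate to a Binomial/Bernoulli likelihood; the update adds successes to α and failures to β.
After batch 1: Beta(2.4+4, 9.5+10) = Beta(6.4, 19.5).
After batch 2: Beta(6.4+15, 19.5+8) = Beta(21.4, 27.5).
Mode of Beta(a,b) for a,b>1 is (a−1)/(a+b−2) = 20.4/46.9 = 0.4350.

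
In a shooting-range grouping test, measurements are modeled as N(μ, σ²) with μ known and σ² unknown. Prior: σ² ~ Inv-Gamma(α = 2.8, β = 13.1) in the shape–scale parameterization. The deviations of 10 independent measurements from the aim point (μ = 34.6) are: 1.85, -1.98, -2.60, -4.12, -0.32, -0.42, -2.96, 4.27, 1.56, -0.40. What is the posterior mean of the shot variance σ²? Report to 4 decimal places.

6.4077

With known mean μ and an Inverse-Gamma(α, β) prior on σ², the Normal likelihood is conjugate: posterior is Inv-Gamma(α + n/2, β + Σ(xᵢ−μ)²/2).
Σ(xᵢ−μ)² = (1.85)² + (-1.98)² + (-2.60)² + (-4.12)² + (-0.32)² + (-0.42)² + (-2.96)² + (4.27)² + (1.56)² + (-0.40)² = 60.9442.
Posterior: Inv-Gamma(2.8 + 10/2, 13.1 + 60.9442/2) = Inv-Gamma(7.80, 43.57210).
E[σ²|data] = β/(α−1) = 43.57210/6.80 = 6.4077.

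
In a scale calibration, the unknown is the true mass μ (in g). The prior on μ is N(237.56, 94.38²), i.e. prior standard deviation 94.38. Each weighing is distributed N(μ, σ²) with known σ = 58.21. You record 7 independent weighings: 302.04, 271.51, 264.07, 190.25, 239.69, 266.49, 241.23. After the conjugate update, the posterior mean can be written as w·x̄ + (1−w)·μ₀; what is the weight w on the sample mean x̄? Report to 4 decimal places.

0.9485

For Normal data with known variance σ², a Normal(μ₀, σ₀²) prior on μ is conjugate. Posterior precision = 1/σ₀² + n/σ²; posterior mean is the precision-weighted average of μ₀ and x̄.
σ₀² = 94.38² = 8907.5844, σ² = 58.21² = 3388.4041. Prior precision 1/σ₀² = 1/8907.5844; data precision n/σ² = 7/3388.4041.
w = (n/σ²)/(1/σ₀² + n/σ²) = n·σ₀²/(σ² + n·σ₀²) = 7·8907.5844/(3388.4041 + 7·8907.5844) = 62353.0908/65741.4949 = 0.9485.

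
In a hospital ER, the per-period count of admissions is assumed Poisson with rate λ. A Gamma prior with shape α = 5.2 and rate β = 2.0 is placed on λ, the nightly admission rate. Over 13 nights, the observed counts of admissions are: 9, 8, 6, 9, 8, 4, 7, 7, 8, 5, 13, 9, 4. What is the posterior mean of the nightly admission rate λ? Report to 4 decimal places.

With a Gamma(shape α, rate β) prior, the Poisson likelihood is conjugate: the posterior is Gamma(α + ΣXᵢ, β + n).
Sum of counts S = 97 over n = 13 nights.
Posterior: Gamma(α+S, β+n) = Gamma(5.2+97, 2.0+13) = Gamma(102.2, 15.0).
Posterior mean = α/β = 102.2/15.0 = 6.8133.

6.8133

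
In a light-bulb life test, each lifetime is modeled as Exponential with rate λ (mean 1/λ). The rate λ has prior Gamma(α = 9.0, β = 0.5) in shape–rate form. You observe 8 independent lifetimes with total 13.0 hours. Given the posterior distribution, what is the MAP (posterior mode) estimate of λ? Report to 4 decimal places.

1.1852

With a Gamma(shape α, rate β) prior on the exponential rate λ, the posterior after n observations with total T = Σxᵢ is Gamma(α+n, β+T).
Posterior: Gamma(9.0+8, 0.5+13.0) = Gamma(17.0, 13.5).
Mode = (α−1)/β = 1.1852.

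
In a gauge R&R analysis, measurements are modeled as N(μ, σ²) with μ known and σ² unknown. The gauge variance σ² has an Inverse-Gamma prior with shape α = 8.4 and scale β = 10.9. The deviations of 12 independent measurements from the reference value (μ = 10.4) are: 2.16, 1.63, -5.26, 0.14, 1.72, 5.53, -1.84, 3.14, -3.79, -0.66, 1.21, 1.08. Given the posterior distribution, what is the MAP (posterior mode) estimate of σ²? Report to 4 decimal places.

With known mean μ and an Inverse-Gamma(α, β) prior on σ², the Normal likelihood is conjugate: posterior is Inv-Gamma(α + n/2, β + Σ(xᵢ−μ)²/2).
Σ(xᵢ−μ)² = (2.16)² + (1.63)² + (-5.26)² + (0.14)² + (1.72)² + (5.53)² + (-1.84)² + (3.14)² + (-3.79)² + (-0.66)² + (1.21)² + (1.08)² = 99.2244.
Posterior: Inv-Gamma(8.4 + 12/2, 10.9 + 99.2244/2) = Inv-Gamma(14.40, 60.51220).
Mode = β/(α+1) = 60.51220/15.40 = 3.9294.

3.9294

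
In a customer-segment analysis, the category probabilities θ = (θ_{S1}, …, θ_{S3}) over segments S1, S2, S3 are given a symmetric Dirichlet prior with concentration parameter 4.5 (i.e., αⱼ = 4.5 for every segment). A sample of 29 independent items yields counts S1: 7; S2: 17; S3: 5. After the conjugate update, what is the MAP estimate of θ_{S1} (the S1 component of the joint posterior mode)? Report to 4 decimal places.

0.2658

The Dirichlet prior is conjugate to the Multinomial likelihood: each posterior αⱼ = prior αⱼ + observed count nⱼ.
Posterior concentration: (11.5, 21.5, 9.5), total = 42.5.
Joint mode component: (α_{S1}−1)/(Σα−K) = 10.5/39.5 = 0.2658.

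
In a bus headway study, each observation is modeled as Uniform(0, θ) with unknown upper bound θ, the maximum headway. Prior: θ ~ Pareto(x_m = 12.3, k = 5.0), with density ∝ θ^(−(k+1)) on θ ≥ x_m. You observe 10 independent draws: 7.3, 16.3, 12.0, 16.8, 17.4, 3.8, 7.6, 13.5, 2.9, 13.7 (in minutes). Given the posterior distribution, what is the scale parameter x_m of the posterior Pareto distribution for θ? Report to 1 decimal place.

A Pareto(scale x_m, shape k) prior on the upper bound θ of Uniform(0, θ) is conjugate: posterior is Pareto(max(x_m, max xᵢ), k + n).
Sample maximum = 17.4; prior scale x_m = 12.3 → posterior scale = max = 17.4.
Posterior shape = 5.0 + 10 = 15.0.
Posterior scale x_m = 17.4.

17.4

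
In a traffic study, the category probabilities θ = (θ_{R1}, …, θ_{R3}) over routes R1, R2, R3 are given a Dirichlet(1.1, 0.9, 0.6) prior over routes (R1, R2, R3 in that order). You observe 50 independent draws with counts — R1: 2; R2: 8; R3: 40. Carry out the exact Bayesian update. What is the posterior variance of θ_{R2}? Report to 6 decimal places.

The Dirichlet prior is conjugate to the Multinomial likelihood: each posterior αⱼ = prior αⱼ + observed count nⱼ.
Posterior concentration: (3.1, 8.9, 40.6), total = 52.6.
Var[θ_j] = α_j(Σα−α_j)/((Σα)²(Σα+1)) = 8.9·43.7/(52.6²·53.6) = 0.002623.

0.002623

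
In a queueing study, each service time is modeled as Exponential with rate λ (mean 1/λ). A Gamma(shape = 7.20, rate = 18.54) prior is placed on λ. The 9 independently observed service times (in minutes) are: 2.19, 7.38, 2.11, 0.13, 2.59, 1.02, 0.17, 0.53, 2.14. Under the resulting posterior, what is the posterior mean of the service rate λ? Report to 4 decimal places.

With a Gamma(shape α, rate β) prior on the exponential rate λ, the posterior after n observations with total T = Σxᵢ is Gamma(α+n, β+T).
Sum of observations T = 18.26 minutes; n = 9.
Posterior: Gamma(7.20+9, 18.54+18.26) = Gamma(16.20, 36.80).
Posterior mean of λ = α/β = 16.20/36.80 = 0.4402.

0.4402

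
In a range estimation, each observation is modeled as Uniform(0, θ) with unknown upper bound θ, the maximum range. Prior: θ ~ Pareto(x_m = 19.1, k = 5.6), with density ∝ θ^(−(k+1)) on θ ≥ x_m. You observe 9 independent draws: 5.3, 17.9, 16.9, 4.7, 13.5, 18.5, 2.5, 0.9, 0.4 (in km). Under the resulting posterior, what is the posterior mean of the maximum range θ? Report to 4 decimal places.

A Pareto(scale x_m, shape k) prior on the upper bound θ of Uniform(0, θ) is conjugate: posterior is Pareto(max(x_m, max xᵢ), k + n).
Sample maximum = 18.5; prior scale x_m = 19.1 → posterior scale = max = 19.1.
Posterior shape = 5.6 + 9 = 14.6.
E[θ|data] = k·x_m/(k−1) = 14.6·19.1/13.6 = 20.5044.

20.5044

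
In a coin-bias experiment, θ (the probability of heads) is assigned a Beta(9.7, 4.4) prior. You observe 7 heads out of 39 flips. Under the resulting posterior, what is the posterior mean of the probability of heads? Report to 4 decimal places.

The Beta prior is conjugate to a Binomial/Bernoulli likelihood; the update adds successes to α and failures to β.
Posterior: Beta(α+k, β+n−k) = Beta(9.7+7, 4.4+32) = Beta(16.7, 36.4).
Posterior mean = α/(α+β) = 16.7/53.1 = 0.3145.

0.3145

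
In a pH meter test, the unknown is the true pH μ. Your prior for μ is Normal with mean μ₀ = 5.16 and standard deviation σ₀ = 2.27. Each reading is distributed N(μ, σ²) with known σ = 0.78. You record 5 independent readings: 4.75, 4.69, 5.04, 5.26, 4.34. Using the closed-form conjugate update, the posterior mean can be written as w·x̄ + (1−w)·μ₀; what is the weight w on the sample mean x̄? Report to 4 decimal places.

0.9769

For Normal data with known variance σ², a Normal(μ₀, σ₀²) prior on μ is conjugate. Posterior precision = 1/σ₀² + n/σ²; posterior mean is the precision-weighted average of μ₀ and x̄.
σ₀² = 2.27² = 5.1529, σ² = 0.78² = 0.6084. Prior precision 1/σ₀² = 1/5.1529; data precision n/σ² = 5/0.6084.
w = (n/σ²)/(1/σ₀² + n/σ²) = n·σ₀²/(σ² + n·σ₀²) = 5·5.1529/(0.6084 + 5·5.1529) = 25.7645/26.3729 = 0.9769.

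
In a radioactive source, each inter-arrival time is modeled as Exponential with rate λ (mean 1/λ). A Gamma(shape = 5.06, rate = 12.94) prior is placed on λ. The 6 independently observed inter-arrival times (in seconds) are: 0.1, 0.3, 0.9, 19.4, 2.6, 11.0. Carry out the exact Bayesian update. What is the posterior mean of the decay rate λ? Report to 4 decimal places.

0.2341

With a Gamma(shape α, rate β) prior on the exponential rate λ, the posterior after n observations with total T = Σxᵢ is Gamma(α+n, β+T).
Sum of observations T = 34.3 seconds; n = 6.
Posterior: Gamma(5.06+6, 12.94+34.3) = Gamma(11.06, 47.24).
Posterior mean of λ = α/β = 11.06/47.24 = 0.2341.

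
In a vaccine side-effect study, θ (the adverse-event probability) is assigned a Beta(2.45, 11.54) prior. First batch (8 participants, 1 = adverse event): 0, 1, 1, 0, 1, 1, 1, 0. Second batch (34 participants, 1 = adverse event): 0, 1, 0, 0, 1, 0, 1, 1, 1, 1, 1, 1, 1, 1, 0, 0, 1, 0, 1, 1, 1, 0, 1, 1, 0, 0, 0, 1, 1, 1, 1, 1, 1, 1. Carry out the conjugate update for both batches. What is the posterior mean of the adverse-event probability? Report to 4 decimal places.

The Beta prior is conjugate to a Binomial/Bernoulli likelihood; the update adds successes to α and failures to β.
After batch 1: Beta(2.45+5, 11.54+3) = Beta(7.45, 14.54).
After batch 2: Beta(7.45+23, 14.54+11) = Beta(30.45, 25.54).
Posterior mean = α/(α+β) = 30.45/55.99 = 0.5438.

0.5438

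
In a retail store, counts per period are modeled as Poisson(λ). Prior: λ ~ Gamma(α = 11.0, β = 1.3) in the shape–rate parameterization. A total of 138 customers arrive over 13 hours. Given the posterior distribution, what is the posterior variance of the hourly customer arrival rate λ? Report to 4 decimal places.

0.7286

With a Gamma(shape α, rate β) prior, the Poisson likelihood is conjugate: the posterior is Gamma(α + ΣXᵢ, β + n).
Posterior: Gamma(α+S, β+n) = Gamma(11.0+138, 1.3+13) = Gamma(149.0, 14.3).
Var = α/β² = 149.0/14.3² = 0.7286.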